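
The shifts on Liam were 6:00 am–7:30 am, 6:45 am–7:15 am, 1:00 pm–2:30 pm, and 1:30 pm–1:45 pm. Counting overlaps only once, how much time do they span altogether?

Merged: 6:00 am–7:30 am, 1:00 pm–2:30 pm.
Lengths: 1 h 30 min + 1 h 30 min = 3 h.

3 h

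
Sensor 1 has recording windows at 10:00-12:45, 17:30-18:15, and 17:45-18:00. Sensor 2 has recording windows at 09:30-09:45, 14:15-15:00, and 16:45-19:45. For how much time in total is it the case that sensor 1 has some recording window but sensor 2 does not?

2 h 45 min

A, merged: 10:00–12:45, 17:30–18:15.
A \ B = 10:00–12:45.
Total: 2 h 45 min.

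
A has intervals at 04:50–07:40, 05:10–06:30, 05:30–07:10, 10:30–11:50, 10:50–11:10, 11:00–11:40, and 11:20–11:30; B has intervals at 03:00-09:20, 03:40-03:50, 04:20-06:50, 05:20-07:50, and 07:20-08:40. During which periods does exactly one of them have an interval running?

03:00-04:50, 07:40-09:20, 10:30-11:50

Merge the first list: 04:50-07:40, 10:30-11:50.
Merge the second list: 03:00-09:20.
A \ B = 10:30-11:50.
B \ A = 03:00-04:50, 07:40-09:20.
Union of the two gives the symmetric difference.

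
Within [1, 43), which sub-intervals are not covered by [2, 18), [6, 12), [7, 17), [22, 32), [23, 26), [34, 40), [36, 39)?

Covered (merged): [2, 18), [22, 32), [34, 40).
Complement within [1, 43): [1, 2), [18, 22), [32, 34), [40, 43).

[1, 2) ∪ [18, 22) ∪ [32, 34) ∪ [40, 43)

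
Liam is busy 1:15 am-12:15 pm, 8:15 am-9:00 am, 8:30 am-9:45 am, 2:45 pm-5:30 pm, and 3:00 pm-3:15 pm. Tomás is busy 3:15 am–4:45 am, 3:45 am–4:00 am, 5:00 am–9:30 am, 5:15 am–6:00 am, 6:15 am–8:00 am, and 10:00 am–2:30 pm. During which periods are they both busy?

First set merges to 1:15 am–12:15 pm, 2:45 pm–5:30 pm.
Second set merges to 3:15 am–4:45 am, 5:00 am–9:30 am, 10:00 am–2:30 pm.
1:15 am–12:15 pm overlaps B on 3:15 am–4:45 am, 5:00 am–9:30 am, 10:00 am–12:15 pm.
2:45 pm–5:30 pm falls entirely outside B.

3:15 am–4:45 am, 5:00 am–9:30 am, 10:00 am–12:15 pm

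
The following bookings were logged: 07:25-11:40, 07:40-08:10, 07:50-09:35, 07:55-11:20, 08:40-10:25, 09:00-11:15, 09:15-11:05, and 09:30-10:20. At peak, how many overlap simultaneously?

7

Sweep endpoints in order; track running count of active intervals.
Peak of 7 reached at 09:30.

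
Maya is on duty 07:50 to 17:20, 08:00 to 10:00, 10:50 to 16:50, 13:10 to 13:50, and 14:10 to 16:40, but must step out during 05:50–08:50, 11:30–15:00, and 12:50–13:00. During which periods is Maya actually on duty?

08:50–11:30, 15:00–17:20

Merge the first list: 07:50–17:20.
Merge the second list: 05:50–08:50, 11:30–15:00.
07:50–17:20 with B removed leaves 08:50–11:30, 15:00–17:20.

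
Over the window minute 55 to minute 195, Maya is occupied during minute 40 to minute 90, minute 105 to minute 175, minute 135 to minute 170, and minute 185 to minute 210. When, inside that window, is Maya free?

minute 90 to minute 105, minute 175 to minute 185

The merged coverage is minute 40 to minute 90, minute 105 to minute 175, minute 185 to minute 210.
Complement within minute 55 to minute 195: minute 90 to minute 105, minute 175 to minute 185.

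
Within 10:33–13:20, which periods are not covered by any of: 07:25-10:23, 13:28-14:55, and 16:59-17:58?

10:33-13:20

Covered (merged): 07:25-10:23, 13:28-14:55, 16:59-17:58.
Uncovered inside 10:33-13:20: 10:33-13:20.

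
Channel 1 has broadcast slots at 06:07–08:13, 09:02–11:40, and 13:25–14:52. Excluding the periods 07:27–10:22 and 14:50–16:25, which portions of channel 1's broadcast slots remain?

06:07-07:27, 10:22-11:40, 13:25-14:50

06:07-08:13 \ B = 06:07-07:27.
09:02-11:40 \ B = 10:22-11:40.
13:25-14:52 \ B = 13:25-14:50.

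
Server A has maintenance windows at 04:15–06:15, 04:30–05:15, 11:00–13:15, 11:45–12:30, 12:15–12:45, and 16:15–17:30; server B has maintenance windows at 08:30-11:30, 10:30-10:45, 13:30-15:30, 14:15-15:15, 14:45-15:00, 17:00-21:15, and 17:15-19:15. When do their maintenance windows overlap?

11:00-11:30, 17:00-17:30

First set merges to 04:15-06:15, 11:00-13:15, 16:15-17:30.
Second set merges to 08:30-11:30, 13:30-15:30, 17:00-21:15.
04:15-06:15 falls entirely outside B.
11:00-13:15 overlaps B on 11:00-11:30.
16:15-17:30 overlaps B on 17:00-17:30.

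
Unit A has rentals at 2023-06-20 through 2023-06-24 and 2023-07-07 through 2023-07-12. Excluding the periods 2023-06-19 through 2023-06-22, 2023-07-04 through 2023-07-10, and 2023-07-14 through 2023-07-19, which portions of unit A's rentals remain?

2023-06-20 through 2023-06-24 with B removed leaves 2023-06-23 through 2023-06-24.
2023-07-07 through 2023-07-12 with B removed leaves 2023-07-11 through 2023-07-12.

2023-06-23 through 2023-06-24, 2023-07-11 through 2023-07-12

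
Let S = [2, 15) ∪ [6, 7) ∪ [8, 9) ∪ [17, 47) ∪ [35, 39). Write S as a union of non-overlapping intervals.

[2, 15) ∪ [17, 47)

[6, 7) overlaps/touches [2, 15) → extend to [2, 15).
[8, 9) overlaps/touches [2, 15) → extend to [2, 15).
[17, 47) is disjoint → start new block.
[35, 39) overlaps/touches [17, 47) → extend to [17, 47).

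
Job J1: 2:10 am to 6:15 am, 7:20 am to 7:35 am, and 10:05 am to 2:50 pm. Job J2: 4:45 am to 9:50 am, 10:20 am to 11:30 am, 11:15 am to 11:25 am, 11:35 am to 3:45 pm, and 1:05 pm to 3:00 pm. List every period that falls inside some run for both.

Merge the second list: 4:45 am-9:50 am, 10:20 am-11:30 am, 11:35 am-3:45 pm.
2:10 am-6:15 am ∩ B → 4:45 am-6:15 am.
7:20 am-7:35 am ∩ B → 7:20 am-7:35 am.
10:05 am-2:50 pm ∩ B → 10:20 am-11:30 am, 11:35 am-2:50 pm.

4:45 am-6:15 am, 7:20 am-7:35 am, 10:20 am-11:30 am, 11:35 am-2:50 pm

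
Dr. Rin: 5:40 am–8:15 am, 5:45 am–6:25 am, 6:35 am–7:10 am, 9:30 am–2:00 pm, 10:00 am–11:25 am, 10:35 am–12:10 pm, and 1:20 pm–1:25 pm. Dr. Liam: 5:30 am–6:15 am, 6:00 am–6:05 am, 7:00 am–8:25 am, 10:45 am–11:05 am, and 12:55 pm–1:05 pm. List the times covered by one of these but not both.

5:30 am–5:40 am, 6:15 am–7:00 am, 8:15 am–8:25 am, 9:30 am–10:45 am, 11:05 am–12:55 pm, 1:05 pm–2:00 pm

A, merged: 5:40 am–8:15 am, 9:30 am–2:00 pm.
B, merged: 5:30 am–6:15 am, 7:00 am–8:25 am, 10:45 am–11:05 am, 12:55 pm–1:05 pm.
Only in the first: 6:15 am–7:00 am, 9:30 am–10:45 am, 11:05 am–12:55 pm, 1:05 pm–2:00 pm.
Only in the second: 5:30 am–5:40 am, 8:15 am–8:25 am.
Together these are the periods covered by exactly one.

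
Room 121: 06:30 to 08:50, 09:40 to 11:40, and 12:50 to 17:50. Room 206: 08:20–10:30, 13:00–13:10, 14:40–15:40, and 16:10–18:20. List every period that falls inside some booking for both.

08:20–08:50, 09:40–10:30, 13:00–13:10, 14:40–15:40, 16:10–17:50

06:30–08:50 meets the second set on 08:20–08:50.
09:40–11:40 meets the second set on 09:40–10:30.
12:50–17:50 meets the second set on 13:00–13:10, 14:40–15:40, 16:10–17:50.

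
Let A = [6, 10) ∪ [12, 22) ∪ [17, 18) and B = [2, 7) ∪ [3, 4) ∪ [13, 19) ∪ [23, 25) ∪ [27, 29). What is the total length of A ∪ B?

A, merged: [6, 10), [12, 22).
B, merged: [2, 7), [13, 19), [23, 25), [27, 29).
A ∪ B = [2, 10), [12, 22), [23, 25), [27, 29).
Total: 8 + 10 + 2 + 2 = 22.

22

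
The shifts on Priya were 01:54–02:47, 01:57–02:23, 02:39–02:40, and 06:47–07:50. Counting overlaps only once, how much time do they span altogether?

Merged: 01:54–02:47, 06:47–07:50.
Lengths: 53 min + 1 h 3 min = 1 h 56 min.

1 h 56 min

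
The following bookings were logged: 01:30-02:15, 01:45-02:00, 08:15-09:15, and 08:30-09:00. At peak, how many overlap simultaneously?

2

Sweep endpoints in order; track running count of active intervals.
Peak of 2 reached at 01:45.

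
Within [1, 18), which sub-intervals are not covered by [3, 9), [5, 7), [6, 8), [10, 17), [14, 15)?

[1, 3) ∪ [9, 10) ∪ [17, 18)

The merged coverage is [3, 9), [10, 17).
Complement within [1, 18): [1, 3), [9, 10), [17, 18).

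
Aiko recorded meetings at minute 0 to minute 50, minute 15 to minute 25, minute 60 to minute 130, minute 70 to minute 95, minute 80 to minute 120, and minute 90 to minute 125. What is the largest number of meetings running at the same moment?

4

Walk the sorted start/end points keeping a running depth.
The depth first hits 4 at minute 90.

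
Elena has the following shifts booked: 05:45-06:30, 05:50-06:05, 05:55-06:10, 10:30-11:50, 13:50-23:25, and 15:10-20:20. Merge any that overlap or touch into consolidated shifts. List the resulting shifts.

05:45–06:30, 10:30–11:50, 13:50–23:25

05:50–06:05 overlaps/touches 05:45–06:30 → extend to 05:45–06:30.
05:55–06:10 overlaps/touches 05:45–06:30 → extend to 05:45–06:30.
10:30–11:50 is disjoint → start new block.
13:50–23:25 is disjoint → start new block.
15:10–20:20 overlaps/touches 13:50–23:25 → extend to 13:50–23:25.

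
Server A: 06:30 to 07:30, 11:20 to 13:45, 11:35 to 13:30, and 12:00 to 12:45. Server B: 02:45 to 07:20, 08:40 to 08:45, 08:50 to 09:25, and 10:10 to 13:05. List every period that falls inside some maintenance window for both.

06:30–07:20, 11:20–13:05

A, merged: 06:30–07:30, 11:20–13:45.
06:30–07:30 overlaps B on 06:30–07:20.
11:20–13:45 overlaps B on 11:20–13:05.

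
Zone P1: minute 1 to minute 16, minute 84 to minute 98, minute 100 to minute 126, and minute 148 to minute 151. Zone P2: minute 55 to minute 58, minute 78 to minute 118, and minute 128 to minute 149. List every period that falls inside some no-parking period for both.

minute 1 to minute 16 falls entirely outside B.
minute 84 to minute 98 overlaps B on minute 84 to minute 98.
minute 100 to minute 126 overlaps B on minute 100 to minute 118.
minute 148 to minute 151 overlaps B on minute 148 to minute 149.

minute 84 to minute 98, minute 100 to minute 118, minute 148 to minute 149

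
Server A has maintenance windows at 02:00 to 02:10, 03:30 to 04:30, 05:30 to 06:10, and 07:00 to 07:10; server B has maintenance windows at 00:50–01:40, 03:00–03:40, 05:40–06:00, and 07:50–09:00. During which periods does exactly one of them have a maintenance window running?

00:50–01:40, 02:00–02:10, 03:00–03:30, 03:40–04:30, 05:30–05:40, 06:00–06:10, 07:00–07:10, 07:50–09:00

Only in the first: 02:00–02:10, 03:40–04:30, 05:30–05:40, 06:00–06:10, 07:00–07:10.
Only in the second: 00:50–01:40, 03:00–03:30, 07:50–09:00.
Together these are the periods covered by exactly one.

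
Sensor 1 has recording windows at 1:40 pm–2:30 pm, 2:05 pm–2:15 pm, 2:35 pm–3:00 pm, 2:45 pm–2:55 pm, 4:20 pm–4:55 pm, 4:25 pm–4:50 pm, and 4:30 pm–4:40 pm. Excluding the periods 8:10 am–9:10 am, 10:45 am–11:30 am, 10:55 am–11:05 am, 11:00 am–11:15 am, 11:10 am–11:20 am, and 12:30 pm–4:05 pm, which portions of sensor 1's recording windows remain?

4:20 pm–4:55 pm

Merge the first list: 1:40 pm–2:30 pm, 2:35 pm–3:00 pm, 4:20 pm–4:55 pm.
Merge the second list: 8:10 am–9:10 am, 10:45 am–11:30 am, 12:30 pm–4:05 pm.
1:40 pm–2:30 pm lies entirely inside B → drops out.
2:35 pm–3:00 pm lies entirely inside B → drops out.
4:20 pm–4:55 pm is untouched.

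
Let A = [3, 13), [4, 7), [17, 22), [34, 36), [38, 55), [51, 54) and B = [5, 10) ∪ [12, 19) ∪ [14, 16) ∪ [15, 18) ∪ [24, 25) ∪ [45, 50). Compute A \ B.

Merge the first list: [3, 13), [17, 22), [34, 36), [38, 55).
Merge the second list: [5, 10), [12, 19), [24, 25), [45, 50).
[3, 13) \ B = [3, 5), [10, 12).
[17, 22) \ B = [19, 22).
[34, 36): nothing removed.
[38, 55) \ B = [38, 45), [50, 55).

[3, 5) ∪ [10, 12) ∪ [19, 22) ∪ [34, 36) ∪ [38, 45) ∪ [50, 55)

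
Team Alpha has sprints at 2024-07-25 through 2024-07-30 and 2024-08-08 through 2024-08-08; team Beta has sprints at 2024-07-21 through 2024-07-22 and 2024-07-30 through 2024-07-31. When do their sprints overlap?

2024-07-25 through 2024-07-30 ∩ B → 2024-07-30 through 2024-07-30.
2024-08-08 through 2024-08-08 meets no B interval.

2024-07-30 through 2024-07-30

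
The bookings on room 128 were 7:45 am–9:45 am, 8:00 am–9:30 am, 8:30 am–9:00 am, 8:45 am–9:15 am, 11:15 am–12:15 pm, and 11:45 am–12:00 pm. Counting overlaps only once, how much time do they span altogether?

3 h

Merged: 7:45 am–9:45 am, 11:15 am–12:15 pm.
Lengths: 2 h + 1 h = 3 h.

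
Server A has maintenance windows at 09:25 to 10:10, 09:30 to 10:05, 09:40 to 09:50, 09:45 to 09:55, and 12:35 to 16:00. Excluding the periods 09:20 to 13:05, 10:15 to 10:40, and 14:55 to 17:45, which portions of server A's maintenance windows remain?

A, merged: 09:25–10:10, 12:35–16:00.
B, merged: 09:20–13:05, 14:55–17:45.
09:25–10:10 lies entirely inside B → drops out.
12:35–16:00 with B removed leaves 13:05–14:55.

13:05–14:55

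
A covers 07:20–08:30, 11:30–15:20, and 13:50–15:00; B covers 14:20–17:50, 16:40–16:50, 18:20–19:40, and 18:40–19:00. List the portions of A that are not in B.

First set merges to 07:20–08:30, 11:30–15:20.
Second set merges to 14:20–17:50, 18:20–19:40.
07:20–08:30 is untouched.
11:30–15:20 with B removed leaves 11:30–14:20.

07:20–08:30, 11:30–14:20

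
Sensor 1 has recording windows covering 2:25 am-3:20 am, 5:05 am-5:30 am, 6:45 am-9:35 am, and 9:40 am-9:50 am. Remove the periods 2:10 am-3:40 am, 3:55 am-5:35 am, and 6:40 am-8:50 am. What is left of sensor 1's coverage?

8:50 am–9:35 am, 9:40 am–9:50 am

2:25 am–3:20 am: entirely removed.
5:05 am–5:30 am: entirely removed.
6:45 am–9:35 am \ B = 8:50 am–9:35 am.
9:40 am–9:50 am: nothing removed.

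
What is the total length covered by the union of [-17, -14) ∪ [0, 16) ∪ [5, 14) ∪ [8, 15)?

Merged: [-17, -14), [0, 16).
Lengths: 3 + 16 = 19.

19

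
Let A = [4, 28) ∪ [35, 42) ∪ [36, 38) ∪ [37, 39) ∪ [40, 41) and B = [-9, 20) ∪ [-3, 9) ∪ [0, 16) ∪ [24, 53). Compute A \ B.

Merge the first list: [4, 28), [35, 42).
Merge the second list: [-9, 20), [24, 53).
[4, 28) \ B = [20, 24).
[35, 42): entirely removed.

[20, 24)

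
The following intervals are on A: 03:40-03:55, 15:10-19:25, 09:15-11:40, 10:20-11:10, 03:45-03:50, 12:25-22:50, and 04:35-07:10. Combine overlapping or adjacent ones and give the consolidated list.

03:40–03:55, 04:35–07:10, 09:15–11:40, 12:25–22:50

Sort by start: 03:40–03:55, 03:45–03:50, 04:35–07:10, 09:15–11:40, 10:20–11:10, 12:25–22:50, 15:10–19:25.
03:45–03:50 overlaps/touches 03:40–03:55 → extend to 03:40–03:55.
04:35–07:10 is disjoint → start new block.
09:15–11:40 is disjoint → start new block.
10:20–11:10 overlaps/touches 09:15–11:40 → extend to 09:15–11:40.
12:25–22:50 is disjoint → start new block.
15:10–19:25 overlaps/touches 12:25–22:50 → extend to 12:25–22:50.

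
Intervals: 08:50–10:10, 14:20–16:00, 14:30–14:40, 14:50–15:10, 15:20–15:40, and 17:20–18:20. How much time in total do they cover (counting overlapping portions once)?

4 h

Merged: 08:50–10:10, 14:20–16:00, 17:20–18:20.
Lengths: 1 h 20 min + 1 h 40 min + 1 h = 4 h.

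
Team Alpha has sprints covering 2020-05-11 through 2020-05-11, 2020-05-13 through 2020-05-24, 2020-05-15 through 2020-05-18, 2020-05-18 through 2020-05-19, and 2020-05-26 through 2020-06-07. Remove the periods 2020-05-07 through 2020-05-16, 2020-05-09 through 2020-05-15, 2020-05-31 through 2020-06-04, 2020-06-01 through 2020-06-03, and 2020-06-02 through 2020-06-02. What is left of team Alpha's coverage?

2020-05-17 through 2020-05-24, 2020-05-26 through 2020-05-30, 2020-06-05 through 2020-06-07

Merge the first list: 2020-05-11 through 2020-05-11, 2020-05-13 through 2020-05-24, 2020-05-26 through 2020-06-07.
Merge the second list: 2020-05-07 through 2020-05-16, 2020-05-31 through 2020-06-04.
2020-05-11 through 2020-05-11 lies entirely inside B → drops out.
2020-05-13 through 2020-05-24 with B removed leaves 2020-05-17 through 2020-05-24.
2020-05-26 through 2020-06-07 with B removed leaves 2020-05-26 through 2020-05-30, 2020-06-05 through 2020-06-07.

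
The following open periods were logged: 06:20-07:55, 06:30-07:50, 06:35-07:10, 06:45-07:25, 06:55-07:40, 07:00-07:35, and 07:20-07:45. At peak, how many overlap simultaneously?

6

At 07:00, 6 of the intervals are simultaneously active.
No point has more.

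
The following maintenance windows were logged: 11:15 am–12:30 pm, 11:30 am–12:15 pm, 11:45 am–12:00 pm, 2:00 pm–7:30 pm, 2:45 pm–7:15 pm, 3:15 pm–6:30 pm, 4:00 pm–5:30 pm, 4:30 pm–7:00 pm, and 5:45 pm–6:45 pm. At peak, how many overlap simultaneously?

5

At 4:30 pm, 5 of the intervals are simultaneously active.
No point has more.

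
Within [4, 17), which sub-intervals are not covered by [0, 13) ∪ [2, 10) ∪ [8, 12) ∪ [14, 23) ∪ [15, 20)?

[13, 14)

Covered (merged): [0, 13), [14, 23).
Uncovered inside [4, 17): [13, 14).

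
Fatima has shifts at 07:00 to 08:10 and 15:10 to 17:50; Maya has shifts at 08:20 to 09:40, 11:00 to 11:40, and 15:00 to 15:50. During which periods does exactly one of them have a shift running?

Only in the first: 07:00–08:10, 15:50–17:50.
Only in the second: 08:20–09:40, 11:00–11:40, 15:00–15:10.
Together these are the periods covered by exactly one.

07:00–08:10, 08:20–09:40, 11:00–11:40, 15:00–15:10, 15:50–17:50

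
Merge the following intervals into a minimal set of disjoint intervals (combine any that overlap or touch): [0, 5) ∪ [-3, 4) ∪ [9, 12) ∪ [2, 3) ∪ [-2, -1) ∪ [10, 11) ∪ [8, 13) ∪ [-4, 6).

[-4, 6) ∪ [8, 13)

Sort by start: [-4, 6), [-3, 4), [-2, -1), [0, 5), [2, 3), [8, 13), [9, 12), [10, 11).
[-3, 4) overlaps/touches [-4, 6) → extend to [-4, 6).
[-2, -1) overlaps/touches [-4, 6) → extend to [-4, 6).
[0, 5) overlaps/touches [-4, 6) → extend to [-4, 6).
[2, 3) overlaps/touches [-4, 6) → extend to [-4, 6).
[8, 13) is disjoint → start new block.
[9, 12) overlaps/touches [8, 13) → extend to [8, 13).
[10, 11) overlaps/touches [8, 13) → extend to [8, 13).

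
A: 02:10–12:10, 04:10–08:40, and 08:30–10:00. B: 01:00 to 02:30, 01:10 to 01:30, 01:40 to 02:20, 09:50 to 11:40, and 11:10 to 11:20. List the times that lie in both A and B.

02:10–02:30, 09:50–11:40

First set merges to 02:10–12:10.
Second set merges to 01:00–02:30, 09:50–11:40.
02:10–12:10 ∩ B → 02:10–02:30, 09:50–11:40.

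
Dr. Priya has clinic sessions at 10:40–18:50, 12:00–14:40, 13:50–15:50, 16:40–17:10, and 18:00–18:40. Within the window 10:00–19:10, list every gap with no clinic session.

10:00–10:40, 18:50–19:10

After merging, the occupied span is 10:40–18:50.
Uncovered inside 10:00–19:10: 10:00–10:40, 18:50–19:10.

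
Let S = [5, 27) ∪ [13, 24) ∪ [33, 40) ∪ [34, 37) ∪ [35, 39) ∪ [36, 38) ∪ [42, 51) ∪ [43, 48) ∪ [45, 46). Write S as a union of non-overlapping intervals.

[5, 27) ∪ [33, 40) ∪ [42, 51)

[13, 24) overlaps/touches [5, 27) → extend to [5, 27).
[33, 40) is disjoint → start new block.
[34, 37) overlaps/touches [33, 40) → extend to [33, 40).
[35, 39) overlaps/touches [33, 40) → extend to [33, 40).
[36, 38) overlaps/touches [33, 40) → extend to [33, 40).
[42, 51) is disjoint → start new block.
[43, 48) overlaps/touches [42, 51) → extend to [42, 51).
[45, 46) overlaps/touches [42, 51) → extend to [42, 51).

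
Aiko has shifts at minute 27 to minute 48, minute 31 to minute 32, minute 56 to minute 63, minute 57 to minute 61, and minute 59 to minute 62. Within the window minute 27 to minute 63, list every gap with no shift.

The merged coverage is minute 27 to minute 48, minute 56 to minute 63.
Uncovered inside minute 27 to minute 63: minute 48 to minute 56.

minute 48 to minute 56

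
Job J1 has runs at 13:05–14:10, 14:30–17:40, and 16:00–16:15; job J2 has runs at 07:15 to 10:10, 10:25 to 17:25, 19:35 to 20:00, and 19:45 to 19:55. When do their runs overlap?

First set merges to 13:05–14:10, 14:30–17:40.
Second set merges to 07:15–10:10, 10:25–17:25, 19:35–20:00.
13:05–14:10 meets the second set on 13:05–14:10.
14:30–17:40 meets the second set on 14:30–17:25.

13:05–14:10, 14:30–17:25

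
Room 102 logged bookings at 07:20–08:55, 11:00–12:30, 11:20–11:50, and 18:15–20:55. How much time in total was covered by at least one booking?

5 h 45 min

Merged: 07:20-08:55, 11:00-12:30, 18:15-20:55.
Lengths: 1 h 35 min + 1 h 30 min + 2 h 40 min = 5 h 45 min.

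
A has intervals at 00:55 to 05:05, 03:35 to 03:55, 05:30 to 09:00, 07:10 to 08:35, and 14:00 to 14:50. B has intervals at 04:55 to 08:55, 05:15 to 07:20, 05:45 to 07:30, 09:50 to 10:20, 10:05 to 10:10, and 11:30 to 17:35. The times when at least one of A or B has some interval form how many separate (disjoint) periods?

3

A, merged: 00:55-05:05, 05:30-09:00, 14:00-14:50.
B, merged: 04:55-08:55, 09:50-10:20, 11:30-17:35.
A ∪ B = 00:55-09:00, 09:50-10:20, 11:30-17:35.
That is 3 disjoint pieces.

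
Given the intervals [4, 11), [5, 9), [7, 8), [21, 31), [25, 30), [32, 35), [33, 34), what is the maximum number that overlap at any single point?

Walk the sorted start/end points keeping a running depth.
The depth first hits 3 at 7.

3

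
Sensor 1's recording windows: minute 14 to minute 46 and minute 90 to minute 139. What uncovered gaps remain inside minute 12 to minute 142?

minute 12 to minute 14, minute 46 to minute 90, minute 139 to minute 142

Covered (merged): minute 14 to minute 46, minute 90 to minute 139.
Complement within minute 12 to minute 142: minute 12 to minute 14, minute 46 to minute 90, minute 139 to minute 142.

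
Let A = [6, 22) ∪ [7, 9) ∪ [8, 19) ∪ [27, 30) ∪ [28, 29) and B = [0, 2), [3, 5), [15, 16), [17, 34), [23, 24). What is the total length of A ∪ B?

32

First set merges to [6, 22), [27, 30).
Second set merges to [0, 2), [3, 5), [15, 16), [17, 34).
A ∪ B = [0, 2), [3, 5), [6, 34).
Total: 2 + 2 + 28 = 32.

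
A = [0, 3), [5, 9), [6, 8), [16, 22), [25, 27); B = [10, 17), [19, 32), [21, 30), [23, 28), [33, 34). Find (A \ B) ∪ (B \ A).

[0, 3) ∪ [5, 9) ∪ [10, 16) ∪ [17, 19) ∪ [22, 25) ∪ [27, 32) ∪ [33, 34)

First set merges to [0, 3), [5, 9), [16, 22), [25, 27).
Second set merges to [10, 17), [19, 32), [33, 34).
A but not B: [0, 3), [5, 9), [17, 19).
B but not A: [10, 16), [22, 25), [27, 32), [33, 34).
Combining gives A △ B.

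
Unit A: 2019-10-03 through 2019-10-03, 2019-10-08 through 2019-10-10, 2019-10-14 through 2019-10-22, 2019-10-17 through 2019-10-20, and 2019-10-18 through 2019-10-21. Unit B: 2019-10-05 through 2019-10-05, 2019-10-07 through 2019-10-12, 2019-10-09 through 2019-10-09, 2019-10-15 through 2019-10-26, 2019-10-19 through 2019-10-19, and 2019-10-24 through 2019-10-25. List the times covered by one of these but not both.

2019-10-03 through 2019-10-03, 2019-10-05 through 2019-10-05, 2019-10-07 through 2019-10-07, 2019-10-11 through 2019-10-12, 2019-10-14 through 2019-10-14, 2019-10-23 through 2019-10-26

A, merged: 2019-10-03 through 2019-10-03, 2019-10-08 through 2019-10-10, 2019-10-14 through 2019-10-22.
B, merged: 2019-10-05 through 2019-10-05, 2019-10-07 through 2019-10-12, 2019-10-15 through 2019-10-26.
A but not B: 2019-10-03 through 2019-10-03, 2019-10-14 through 2019-10-14.
B but not A: 2019-10-05 through 2019-10-05, 2019-10-07 through 2019-10-07, 2019-10-11 through 2019-10-12, 2019-10-23 through 2019-10-26.
Combining gives A △ B.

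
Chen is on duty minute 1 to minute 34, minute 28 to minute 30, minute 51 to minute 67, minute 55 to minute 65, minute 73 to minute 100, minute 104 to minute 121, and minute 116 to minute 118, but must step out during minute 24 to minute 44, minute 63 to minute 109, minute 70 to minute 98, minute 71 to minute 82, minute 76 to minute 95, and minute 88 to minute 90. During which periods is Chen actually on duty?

First set merges to minute 1 to minute 34, minute 51 to minute 67, minute 73 to minute 100, minute 104 to minute 121.
Second set merges to minute 24 to minute 44, minute 63 to minute 109.
minute 1 to minute 34 minus B → minute 1 to minute 24.
minute 51 to minute 67 minus B → minute 51 to minute 63.
minute 73 to minute 100: fully covered by B → removed.
minute 104 to minute 121 minus B → minute 109 to minute 121.

minute 1 to minute 24, minute 51 to minute 63, minute 109 to minute 121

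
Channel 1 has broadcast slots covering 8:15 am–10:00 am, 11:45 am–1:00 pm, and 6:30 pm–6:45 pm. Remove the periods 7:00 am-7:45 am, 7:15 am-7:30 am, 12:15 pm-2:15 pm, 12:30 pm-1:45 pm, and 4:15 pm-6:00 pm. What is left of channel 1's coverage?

8:15 am–10:00 am, 11:45 am–12:15 pm, 6:30 pm–6:45 pm

Second set merges to 7:00 am–7:45 am, 12:15 pm–2:15 pm, 4:15 pm–6:00 pm.
8:15 am–10:00 am: no B overlap → unchanged.
11:45 am–1:00 pm minus B → 11:45 am–12:15 pm.
6:30 pm–6:45 pm: no B overlap → unchanged.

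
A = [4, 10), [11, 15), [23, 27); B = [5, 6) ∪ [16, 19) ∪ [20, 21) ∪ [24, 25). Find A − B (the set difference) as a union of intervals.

[4, 10) \ B = [4, 5), [6, 10).
[11, 15): nothing removed.
[23, 27) \ B = [23, 24), [25, 27).

[4, 5) ∪ [6, 10) ∪ [11, 15) ∪ [23, 24) ∪ [25, 27)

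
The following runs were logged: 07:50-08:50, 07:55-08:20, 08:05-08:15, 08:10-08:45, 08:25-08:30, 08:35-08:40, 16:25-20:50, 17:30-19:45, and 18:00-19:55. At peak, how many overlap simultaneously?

4

Walk the sorted start/end points keeping a running depth.
The depth first hits 4 at 08:10.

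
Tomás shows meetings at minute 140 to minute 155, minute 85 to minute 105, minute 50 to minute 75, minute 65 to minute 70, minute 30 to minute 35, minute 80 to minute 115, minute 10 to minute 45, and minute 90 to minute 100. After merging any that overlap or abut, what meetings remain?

minute 10 to minute 45, minute 50 to minute 75, minute 80 to minute 115, minute 140 to minute 155

Sort by start: minute 10 to minute 45, minute 30 to minute 35, minute 50 to minute 75, minute 65 to minute 70, minute 80 to minute 115, minute 85 to minute 105, minute 90 to minute 100, minute 140 to minute 155.
minute 30 to minute 35 overlaps/touches minute 10 to minute 45 → extend to minute 10 to minute 45.
minute 50 to minute 75 is disjoint → start new block.
minute 65 to minute 70 overlaps/touches minute 50 to minute 75 → extend to minute 50 to minute 75.
minute 80 to minute 115 is disjoint → start new block.
minute 85 to minute 105 overlaps/touches minute 80 to minute 115 → extend to minute 80 to minute 115.
minute 90 to minute 100 overlaps/touches minute 80 to minute 115 → extend to minute 80 to minute 115.
minute 140 to minute 155 is disjoint → start new block.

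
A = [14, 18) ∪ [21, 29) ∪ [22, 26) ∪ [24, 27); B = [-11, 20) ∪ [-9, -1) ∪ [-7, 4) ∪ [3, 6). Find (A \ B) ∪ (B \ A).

[-11, 14) ∪ [18, 20) ∪ [21, 29)

Merge the first list: [14, 18), [21, 29).
Merge the second list: [-11, 20).
A \ B = [21, 29).
B \ A = [-11, 14), [18, 20).
Union of the two gives the symmetric difference.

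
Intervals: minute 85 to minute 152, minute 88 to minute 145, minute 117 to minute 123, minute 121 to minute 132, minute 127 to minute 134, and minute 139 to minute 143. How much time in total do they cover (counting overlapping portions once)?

Merged: minute 85 to minute 152.
Length: 67 minutes.

67 minutes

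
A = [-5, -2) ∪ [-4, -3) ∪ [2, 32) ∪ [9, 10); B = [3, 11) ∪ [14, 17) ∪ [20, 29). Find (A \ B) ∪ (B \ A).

Merge the first list: [-5, -2), [2, 32).
Only in the first: [-5, -2), [2, 3), [11, 14), [17, 20), [29, 32).
Only in the second: none.
Together these are the periods covered by exactly one.

[-5, -2) ∪ [2, 3) ∪ [11, 14) ∪ [17, 20) ∪ [29, 32)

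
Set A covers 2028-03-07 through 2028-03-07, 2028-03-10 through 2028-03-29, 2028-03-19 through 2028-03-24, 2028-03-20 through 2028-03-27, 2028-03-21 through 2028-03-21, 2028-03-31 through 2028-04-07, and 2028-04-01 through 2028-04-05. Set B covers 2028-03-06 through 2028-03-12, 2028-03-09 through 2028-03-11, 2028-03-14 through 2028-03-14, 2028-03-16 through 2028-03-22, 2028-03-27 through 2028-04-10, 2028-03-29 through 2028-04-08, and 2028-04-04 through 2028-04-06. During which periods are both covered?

2028-03-07 through 2028-03-07, 2028-03-10 through 2028-03-12, 2028-03-14 through 2028-03-14, 2028-03-16 through 2028-03-22, 2028-03-27 through 2028-03-29, 2028-03-31 through 2028-04-07

First set merges to 2028-03-07 through 2028-03-07, 2028-03-10 through 2028-03-29, 2028-03-31 through 2028-04-07.
Second set merges to 2028-03-06 through 2028-03-12, 2028-03-14 through 2028-03-14, 2028-03-16 through 2028-03-22, 2028-03-27 through 2028-04-10.
2028-03-07 through 2028-03-07 overlaps B on 2028-03-07 through 2028-03-07.
2028-03-10 through 2028-03-29 overlaps B on 2028-03-10 through 2028-03-12, 2028-03-14 through 2028-03-14, 2028-03-16 through 2028-03-22, 2028-03-27 through 2028-03-29.
2028-03-31 through 2028-04-07 overlaps B on 2028-03-31 through 2028-04-07.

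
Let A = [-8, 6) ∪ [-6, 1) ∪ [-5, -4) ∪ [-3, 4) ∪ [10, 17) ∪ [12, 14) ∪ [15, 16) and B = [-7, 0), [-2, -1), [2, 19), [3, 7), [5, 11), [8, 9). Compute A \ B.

First set merges to [-8, 6), [10, 17).
Second set merges to [-7, 0), [2, 19).
[-8, 6) minus B → [-8, -7), [0, 2).
[10, 17): fully covered by B → removed.

[-8, -7) ∪ [0, 2)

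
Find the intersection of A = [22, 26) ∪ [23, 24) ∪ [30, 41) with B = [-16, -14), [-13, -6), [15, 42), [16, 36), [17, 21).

[22, 26) ∪ [30, 41)

Merge the first list: [22, 26), [30, 41).
Merge the second list: [-16, -14), [-13, -6), [15, 42).
[22, 26) ∩ B → [22, 26).
[30, 41) ∩ B → [30, 41).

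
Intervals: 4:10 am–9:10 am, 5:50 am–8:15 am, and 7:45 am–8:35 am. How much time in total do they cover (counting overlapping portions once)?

5 h

Merged: 4:10 am-9:10 am.
Length: 5 h.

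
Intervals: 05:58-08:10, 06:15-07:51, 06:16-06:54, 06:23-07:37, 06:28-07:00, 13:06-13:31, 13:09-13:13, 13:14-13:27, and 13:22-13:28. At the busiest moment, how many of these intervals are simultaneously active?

5

Walk the sorted start/end points keeping a running depth.
The depth first hits 5 at 06:28.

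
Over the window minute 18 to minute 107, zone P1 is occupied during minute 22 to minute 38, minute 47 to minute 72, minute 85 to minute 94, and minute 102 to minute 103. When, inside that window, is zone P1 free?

The merged coverage is minute 22 to minute 38, minute 47 to minute 72, minute 85 to minute 94, minute 102 to minute 103.
Uncovered inside minute 18 to minute 107: minute 18 to minute 22, minute 38 to minute 47, minute 72 to minute 85, minute 94 to minute 102, minute 103 to minute 107.

minute 18 to minute 22, minute 38 to minute 47, minute 72 to minute 85, minute 94 to minute 102, minute 103 to minute 107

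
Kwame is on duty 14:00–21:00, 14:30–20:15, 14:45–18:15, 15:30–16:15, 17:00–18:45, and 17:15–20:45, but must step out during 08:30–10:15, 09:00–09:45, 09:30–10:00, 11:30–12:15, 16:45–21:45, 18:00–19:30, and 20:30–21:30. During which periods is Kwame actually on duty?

First set merges to 14:00–21:00.
Second set merges to 08:30–10:15, 11:30–12:15, 16:45–21:45.
14:00–21:00 minus B → 14:00–16:45.

14:00–16:45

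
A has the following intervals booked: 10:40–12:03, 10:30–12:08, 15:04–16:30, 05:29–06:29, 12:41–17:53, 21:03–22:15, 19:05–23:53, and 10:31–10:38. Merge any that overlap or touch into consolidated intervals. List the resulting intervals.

Sort by start: 05:29-06:29, 10:30-12:08, 10:31-10:38, 10:40-12:03, 12:41-17:53, 15:04-16:30, 19:05-23:53, 21:03-22:15.
10:30-12:08 is disjoint → start new block.
10:31-10:38 overlaps/touches 10:30-12:08 → extend to 10:30-12:08.
10:40-12:03 overlaps/touches 10:30-12:08 → extend to 10:30-12:08.
12:41-17:53 is disjoint → start new block.
15:04-16:30 overlaps/touches 12:41-17:53 → extend to 12:41-17:53.
19:05-23:53 is disjoint → start new block.
21:03-22:15 overlaps/touches 19:05-23:53 → extend to 19:05-23:53.

05:29-06:29, 10:30-12:08, 12:41-17:53, 19:05-23:53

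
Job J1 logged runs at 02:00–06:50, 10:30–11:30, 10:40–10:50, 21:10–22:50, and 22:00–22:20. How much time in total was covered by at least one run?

Merged: 02:00–06:50, 10:30–11:30, 21:10–22:50.
Lengths: 4 h 50 min + 1 h + 1 h 40 min = 7 h 30 min.

7 h 30 min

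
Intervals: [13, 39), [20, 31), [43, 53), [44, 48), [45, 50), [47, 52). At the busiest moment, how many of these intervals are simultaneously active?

Sweep endpoints in order; track running count of active intervals.
Peak of 4 reached at 47.

4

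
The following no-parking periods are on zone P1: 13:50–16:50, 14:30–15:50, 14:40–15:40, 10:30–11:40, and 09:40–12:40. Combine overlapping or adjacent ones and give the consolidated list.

Sort by start: 09:40-12:40, 10:30-11:40, 13:50-16:50, 14:30-15:50, 14:40-15:40.
10:30-11:40 overlaps/touches 09:40-12:40 → extend to 09:40-12:40.
13:50-16:50 is disjoint → start new block.
14:30-15:50 overlaps/touches 13:50-16:50 → extend to 13:50-16:50.
14:40-15:40 overlaps/touches 13:50-16:50 → extend to 13:50-16:50.

09:40-12:40, 13:50-16:50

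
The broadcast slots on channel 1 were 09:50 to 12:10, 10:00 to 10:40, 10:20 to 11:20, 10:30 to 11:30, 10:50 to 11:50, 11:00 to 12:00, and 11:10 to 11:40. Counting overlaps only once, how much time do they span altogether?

2 h 20 min

Merged: 09:50–12:10.
Length: 2 h 20 min.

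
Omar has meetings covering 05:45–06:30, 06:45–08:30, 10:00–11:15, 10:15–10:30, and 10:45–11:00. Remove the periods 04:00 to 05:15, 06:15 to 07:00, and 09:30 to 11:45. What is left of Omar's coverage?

05:45–06:15, 07:00–08:30

First set merges to 05:45–06:30, 06:45–08:30, 10:00–11:15.
05:45–06:30 \ B = 05:45–06:15.
06:45–08:30 \ B = 07:00–08:30.
10:00–11:15: entirely removed.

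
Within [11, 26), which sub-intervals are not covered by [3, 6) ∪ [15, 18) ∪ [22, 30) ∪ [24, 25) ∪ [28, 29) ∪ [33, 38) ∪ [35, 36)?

Covered (merged): [3, 6), [15, 18), [22, 30), [33, 38).
Gaps within [11, 26): [11, 15), [18, 22).

[11, 15) ∪ [18, 22)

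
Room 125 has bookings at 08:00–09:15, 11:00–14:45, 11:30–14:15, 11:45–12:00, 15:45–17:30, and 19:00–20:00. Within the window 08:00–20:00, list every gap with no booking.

The merged coverage is 08:00-09:15, 11:00-14:45, 15:45-17:30, 19:00-20:00.
Uncovered inside 08:00-20:00: 09:15-11:00, 14:45-15:45, 17:30-19:00.

09:15-11:00, 14:45-15:45, 17:30-19:00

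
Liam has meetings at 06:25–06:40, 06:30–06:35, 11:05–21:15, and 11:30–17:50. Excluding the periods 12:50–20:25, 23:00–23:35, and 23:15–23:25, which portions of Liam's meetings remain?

06:25–06:40, 11:05–12:50, 20:25–21:15

A, merged: 06:25–06:40, 11:05–21:15.
B, merged: 12:50–20:25, 23:00–23:35.
06:25–06:40 is untouched.
11:05–21:15 with B removed leaves 11:05–12:50, 20:25–21:15.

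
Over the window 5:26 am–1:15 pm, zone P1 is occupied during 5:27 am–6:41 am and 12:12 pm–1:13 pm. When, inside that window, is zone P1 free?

The merged coverage is 5:27 am-6:41 am, 12:12 pm-1:13 pm.
Complement within 5:26 am-1:15 pm: 5:26 am-5:27 am, 6:41 am-12:12 pm, 1:13 pm-1:15 pm.

5:26 am-5:27 am, 6:41 am-12:12 pm, 1:13 pm-1:15 pm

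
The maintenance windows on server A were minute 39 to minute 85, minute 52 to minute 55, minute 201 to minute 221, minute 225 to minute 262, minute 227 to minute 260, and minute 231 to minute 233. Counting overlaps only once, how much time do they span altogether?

103 minutes

Merged: minute 39 to minute 85, minute 201 to minute 221, minute 225 to minute 262.
Lengths: 46 minutes + 20 minutes + 37 minutes = 103 minutes.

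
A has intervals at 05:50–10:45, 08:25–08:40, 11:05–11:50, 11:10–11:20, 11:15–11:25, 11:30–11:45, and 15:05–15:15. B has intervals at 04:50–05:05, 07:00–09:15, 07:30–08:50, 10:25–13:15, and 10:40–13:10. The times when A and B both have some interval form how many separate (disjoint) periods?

Merge the first list: 05:50–10:45, 11:05–11:50, 15:05–15:15.
Merge the second list: 04:50–05:05, 07:00–09:15, 10:25–13:15.
A ∩ B = 07:00–09:15, 10:25–10:45, 11:05–11:50.
That is 3 disjoint pieces.

3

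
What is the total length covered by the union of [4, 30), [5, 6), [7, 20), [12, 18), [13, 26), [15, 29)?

Merged: [4, 30).
Length: 26.

26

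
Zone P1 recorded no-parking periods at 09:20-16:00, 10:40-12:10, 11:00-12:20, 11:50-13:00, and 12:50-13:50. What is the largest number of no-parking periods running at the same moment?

4

At 11:50, 4 of the intervals are simultaneously active.
No point has more.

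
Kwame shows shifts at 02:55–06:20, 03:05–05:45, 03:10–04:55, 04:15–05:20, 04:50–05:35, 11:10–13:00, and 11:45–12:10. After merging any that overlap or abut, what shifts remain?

02:55–06:20, 11:10–13:00

03:05–05:45 overlaps/touches 02:55–06:20 → extend to 02:55–06:20.
03:10–04:55 overlaps/touches 02:55–06:20 → extend to 02:55–06:20.
04:15–05:20 overlaps/touches 02:55–06:20 → extend to 02:55–06:20.
04:50–05:35 overlaps/touches 02:55–06:20 → extend to 02:55–06:20.
11:10–13:00 is disjoint → start new block.
11:45–12:10 overlaps/touches 11:10–13:00 → extend to 11:10–13:00.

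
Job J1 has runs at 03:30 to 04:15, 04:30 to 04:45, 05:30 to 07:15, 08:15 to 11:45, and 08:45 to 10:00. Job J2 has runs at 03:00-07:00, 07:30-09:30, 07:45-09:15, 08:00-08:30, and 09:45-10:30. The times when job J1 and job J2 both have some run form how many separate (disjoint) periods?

First set merges to 03:30–04:15, 04:30–04:45, 05:30–07:15, 08:15–11:45.
Second set merges to 03:00–07:00, 07:30–09:30, 09:45–10:30.
A ∩ B = 03:30–04:15, 04:30–04:45, 05:30–07:00, 08:15–09:30, 09:45–10:30.
That is 5 disjoint pieces.

5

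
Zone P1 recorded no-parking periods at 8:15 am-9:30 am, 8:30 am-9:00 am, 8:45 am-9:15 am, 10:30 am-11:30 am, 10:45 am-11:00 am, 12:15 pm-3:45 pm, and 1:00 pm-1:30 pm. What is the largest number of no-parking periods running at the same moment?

3

Walk the sorted start/end points keeping a running depth.
The depth first hits 3 at 8:45 am.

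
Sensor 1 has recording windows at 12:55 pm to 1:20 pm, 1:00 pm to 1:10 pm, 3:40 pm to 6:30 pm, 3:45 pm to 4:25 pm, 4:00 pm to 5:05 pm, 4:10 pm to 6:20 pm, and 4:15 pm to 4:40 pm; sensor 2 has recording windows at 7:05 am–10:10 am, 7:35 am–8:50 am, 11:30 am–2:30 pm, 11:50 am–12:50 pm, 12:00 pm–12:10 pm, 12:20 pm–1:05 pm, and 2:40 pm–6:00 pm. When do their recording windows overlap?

First set merges to 12:55 pm–1:20 pm, 3:40 pm–6:30 pm.
Second set merges to 7:05 am–10:10 am, 11:30 am–2:30 pm, 2:40 pm–6:00 pm.
12:55 pm–1:20 pm overlaps B on 12:55 pm–1:20 pm.
3:40 pm–6:30 pm overlaps B on 3:40 pm–6:00 pm.

12:55 pm–1:20 pm, 3:40 pm–6:00 pm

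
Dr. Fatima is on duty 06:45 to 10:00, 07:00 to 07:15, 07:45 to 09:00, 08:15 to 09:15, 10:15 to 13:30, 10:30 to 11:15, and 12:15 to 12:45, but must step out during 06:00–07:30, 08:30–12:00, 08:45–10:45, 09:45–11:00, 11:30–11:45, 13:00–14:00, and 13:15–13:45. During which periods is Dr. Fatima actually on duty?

A, merged: 06:45–10:00, 10:15–13:30.
B, merged: 06:00–07:30, 08:30–12:00, 13:00–14:00.
06:45–10:00 \ B = 07:30–08:30.
10:15–13:30 \ B = 12:00–13:00.

07:30–08:30, 12:00–13:00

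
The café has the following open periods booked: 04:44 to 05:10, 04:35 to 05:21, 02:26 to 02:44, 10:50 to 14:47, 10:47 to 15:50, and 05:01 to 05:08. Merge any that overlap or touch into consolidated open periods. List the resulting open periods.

02:26-02:44, 04:35-05:21, 10:47-15:50

Sort by start: 02:26-02:44, 04:35-05:21, 04:44-05:10, 05:01-05:08, 10:47-15:50, 10:50-14:47.
04:35-05:21 is disjoint → start new block.
04:44-05:10 overlaps/touches 04:35-05:21 → extend to 04:35-05:21.
05:01-05:08 overlaps/touches 04:35-05:21 → extend to 04:35-05:21.
10:47-15:50 is disjoint → start new block.
10:50-14:47 overlaps/touches 10:47-15:50 → extend to 10:47-15:50.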